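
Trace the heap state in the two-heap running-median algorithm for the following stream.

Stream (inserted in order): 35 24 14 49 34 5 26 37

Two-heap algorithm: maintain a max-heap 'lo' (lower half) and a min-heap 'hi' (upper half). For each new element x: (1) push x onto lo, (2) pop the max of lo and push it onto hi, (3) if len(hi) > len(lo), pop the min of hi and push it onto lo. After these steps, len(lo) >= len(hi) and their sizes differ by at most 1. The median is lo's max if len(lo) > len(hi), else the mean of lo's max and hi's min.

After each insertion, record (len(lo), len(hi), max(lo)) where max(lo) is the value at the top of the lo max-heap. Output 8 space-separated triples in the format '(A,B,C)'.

Answer: (1,0,35) (1,1,24) (2,1,24) (2,2,24) (3,2,34) (3,3,24) (4,3,26) (4,4,26)

Derivation:
Step 1: insert 35 -> lo=[35] hi=[] -> (len(lo)=1, len(hi)=0, max(lo)=35)
Step 2: insert 24 -> lo=[24] hi=[35] -> (len(lo)=1, len(hi)=1, max(lo)=24)
Step 3: insert 14 -> lo=[14, 24] hi=[35] -> (len(lo)=2, len(hi)=1, max(lo)=24)
Step 4: insert 49 -> lo=[14, 24] hi=[35, 49] -> (len(lo)=2, len(hi)=2, max(lo)=24)
Step 5: insert 34 -> lo=[14, 24, 34] hi=[35, 49] -> (len(lo)=3, len(hi)=2, max(lo)=34)
Step 6: insert 5 -> lo=[5, 14, 24] hi=[34, 35, 49] -> (len(lo)=3, len(hi)=3, max(lo)=24)
Step 7: insert 26 -> lo=[5, 14, 24, 26] hi=[34, 35, 49] -> (len(lo)=4, len(hi)=3, max(lo)=26)
Step 8: insert 37 -> lo=[5, 14, 24, 26] hi=[34, 35, 37, 49] -> (len(lo)=4, len(hi)=4, max(lo)=26)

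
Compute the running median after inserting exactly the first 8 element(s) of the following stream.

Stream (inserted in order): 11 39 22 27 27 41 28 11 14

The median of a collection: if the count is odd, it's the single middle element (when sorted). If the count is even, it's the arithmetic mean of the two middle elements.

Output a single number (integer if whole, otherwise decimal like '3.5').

Answer: 27

Derivation:
Step 1: insert 11 -> lo=[11] (size 1, max 11) hi=[] (size 0) -> median=11
Step 2: insert 39 -> lo=[11] (size 1, max 11) hi=[39] (size 1, min 39) -> median=25
Step 3: insert 22 -> lo=[11, 22] (size 2, max 22) hi=[39] (size 1, min 39) -> median=22
Step 4: insert 27 -> lo=[11, 22] (size 2, max 22) hi=[27, 39] (size 2, min 27) -> median=24.5
Step 5: insert 27 -> lo=[11, 22, 27] (size 3, max 27) hi=[27, 39] (size 2, min 27) -> median=27
Step 6: insert 41 -> lo=[11, 22, 27] (size 3, max 27) hi=[27, 39, 41] (size 3, min 27) -> median=27
Step 7: insert 28 -> lo=[11, 22, 27, 27] (size 4, max 27) hi=[28, 39, 41] (size 3, min 28) -> median=27
Step 8: insert 11 -> lo=[11, 11, 22, 27] (size 4, max 27) hi=[27, 28, 39, 41] (size 4, min 27) -> median=27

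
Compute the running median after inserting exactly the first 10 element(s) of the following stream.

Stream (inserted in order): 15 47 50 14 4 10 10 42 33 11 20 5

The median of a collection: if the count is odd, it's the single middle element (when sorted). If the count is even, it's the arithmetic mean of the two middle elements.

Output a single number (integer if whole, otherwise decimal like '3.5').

Step 1: insert 15 -> lo=[15] (size 1, max 15) hi=[] (size 0) -> median=15
Step 2: insert 47 -> lo=[15] (size 1, max 15) hi=[47] (size 1, min 47) -> median=31
Step 3: insert 50 -> lo=[15, 47] (size 2, max 47) hi=[50] (size 1, min 50) -> median=47
Step 4: insert 14 -> lo=[14, 15] (size 2, max 15) hi=[47, 50] (size 2, min 47) -> median=31
Step 5: insert 4 -> lo=[4, 14, 15] (size 3, max 15) hi=[47, 50] (size 2, min 47) -> median=15
Step 6: insert 10 -> lo=[4, 10, 14] (size 3, max 14) hi=[15, 47, 50] (size 3, min 15) -> median=14.5
Step 7: insert 10 -> lo=[4, 10, 10, 14] (size 4, max 14) hi=[15, 47, 50] (size 3, min 15) -> median=14
Step 8: insert 42 -> lo=[4, 10, 10, 14] (size 4, max 14) hi=[15, 42, 47, 50] (size 4, min 15) -> median=14.5
Step 9: insert 33 -> lo=[4, 10, 10, 14, 15] (size 5, max 15) hi=[33, 42, 47, 50] (size 4, min 33) -> median=15
Step 10: insert 11 -> lo=[4, 10, 10, 11, 14] (size 5, max 14) hi=[15, 33, 42, 47, 50] (size 5, min 15) -> median=14.5

Answer: 14.5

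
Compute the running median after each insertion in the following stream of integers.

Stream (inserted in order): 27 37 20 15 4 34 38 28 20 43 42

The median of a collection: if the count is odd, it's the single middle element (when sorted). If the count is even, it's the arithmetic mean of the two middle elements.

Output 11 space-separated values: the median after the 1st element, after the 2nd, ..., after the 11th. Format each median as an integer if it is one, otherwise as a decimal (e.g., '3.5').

Step 1: insert 27 -> lo=[27] (size 1, max 27) hi=[] (size 0) -> median=27
Step 2: insert 37 -> lo=[27] (size 1, max 27) hi=[37] (size 1, min 37) -> median=32
Step 3: insert 20 -> lo=[20, 27] (size 2, max 27) hi=[37] (size 1, min 37) -> median=27
Step 4: insert 15 -> lo=[15, 20] (size 2, max 20) hi=[27, 37] (size 2, min 27) -> median=23.5
Step 5: insert 4 -> lo=[4, 15, 20] (size 3, max 20) hi=[27, 37] (size 2, min 27) -> median=20
Step 6: insert 34 -> lo=[4, 15, 20] (size 3, max 20) hi=[27, 34, 37] (size 3, min 27) -> median=23.5
Step 7: insert 38 -> lo=[4, 15, 20, 27] (size 4, max 27) hi=[34, 37, 38] (size 3, min 34) -> median=27
Step 8: insert 28 -> lo=[4, 15, 20, 27] (size 4, max 27) hi=[28, 34, 37, 38] (size 4, min 28) -> median=27.5
Step 9: insert 20 -> lo=[4, 15, 20, 20, 27] (size 5, max 27) hi=[28, 34, 37, 38] (size 4, min 28) -> median=27
Step 10: insert 43 -> lo=[4, 15, 20, 20, 27] (size 5, max 27) hi=[28, 34, 37, 38, 43] (size 5, min 28) -> median=27.5
Step 11: insert 42 -> lo=[4, 15, 20, 20, 27, 28] (size 6, max 28) hi=[34, 37, 38, 42, 43] (size 5, min 34) -> median=28

Answer: 27 32 27 23.5 20 23.5 27 27.5 27 27.5 28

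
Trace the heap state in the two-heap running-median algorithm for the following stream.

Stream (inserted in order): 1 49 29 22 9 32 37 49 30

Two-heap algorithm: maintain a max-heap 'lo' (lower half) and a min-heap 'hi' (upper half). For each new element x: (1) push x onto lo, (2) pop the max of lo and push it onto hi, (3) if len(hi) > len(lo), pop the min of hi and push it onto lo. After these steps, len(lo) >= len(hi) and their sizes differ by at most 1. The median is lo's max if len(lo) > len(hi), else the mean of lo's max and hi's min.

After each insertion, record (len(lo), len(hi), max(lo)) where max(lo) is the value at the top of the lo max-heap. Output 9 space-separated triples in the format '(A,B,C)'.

Step 1: insert 1 -> lo=[1] hi=[] -> (len(lo)=1, len(hi)=0, max(lo)=1)
Step 2: insert 49 -> lo=[1] hi=[49] -> (len(lo)=1, len(hi)=1, max(lo)=1)
Step 3: insert 29 -> lo=[1, 29] hi=[49] -> (len(lo)=2, len(hi)=1, max(lo)=29)
Step 4: insert 22 -> lo=[1, 22] hi=[29, 49] -> (len(lo)=2, len(hi)=2, max(lo)=22)
Step 5: insert 9 -> lo=[1, 9, 22] hi=[29, 49] -> (len(lo)=3, len(hi)=2, max(lo)=22)
Step 6: insert 32 -> lo=[1, 9, 22] hi=[29, 32, 49] -> (len(lo)=3, len(hi)=3, max(lo)=22)
Step 7: insert 37 -> lo=[1, 9, 22, 29] hi=[32, 37, 49] -> (len(lo)=4, len(hi)=3, max(lo)=29)
Step 8: insert 49 -> lo=[1, 9, 22, 29] hi=[32, 37, 49, 49] -> (len(lo)=4, len(hi)=4, max(lo)=29)
Step 9: insert 30 -> lo=[1, 9, 22, 29, 30] hi=[32, 37, 49, 49] -> (len(lo)=5, len(hi)=4, max(lo)=30)

Answer: (1,0,1) (1,1,1) (2,1,29) (2,2,22) (3,2,22) (3,3,22) (4,3,29) (4,4,29) (5,4,30)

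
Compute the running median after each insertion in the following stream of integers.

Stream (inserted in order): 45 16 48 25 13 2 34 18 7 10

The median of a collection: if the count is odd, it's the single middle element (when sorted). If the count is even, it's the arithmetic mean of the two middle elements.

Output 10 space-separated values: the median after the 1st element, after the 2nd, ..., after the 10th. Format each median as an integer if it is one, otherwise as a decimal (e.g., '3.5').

Step 1: insert 45 -> lo=[45] (size 1, max 45) hi=[] (size 0) -> median=45
Step 2: insert 16 -> lo=[16] (size 1, max 16) hi=[45] (size 1, min 45) -> median=30.5
Step 3: insert 48 -> lo=[16, 45] (size 2, max 45) hi=[48] (size 1, min 48) -> median=45
Step 4: insert 25 -> lo=[16, 25] (size 2, max 25) hi=[45, 48] (size 2, min 45) -> median=35
Step 5: insert 13 -> lo=[13, 16, 25] (size 3, max 25) hi=[45, 48] (size 2, min 45) -> median=25
Step 6: insert 2 -> lo=[2, 13, 16] (size 3, max 16) hi=[25, 45, 48] (size 3, min 25) -> median=20.5
Step 7: insert 34 -> lo=[2, 13, 16, 25] (size 4, max 25) hi=[34, 45, 48] (size 3, min 34) -> median=25
Step 8: insert 18 -> lo=[2, 13, 16, 18] (size 4, max 18) hi=[25, 34, 45, 48] (size 4, min 25) -> median=21.5
Step 9: insert 7 -> lo=[2, 7, 13, 16, 18] (size 5, max 18) hi=[25, 34, 45, 48] (size 4, min 25) -> median=18
Step 10: insert 10 -> lo=[2, 7, 10, 13, 16] (size 5, max 16) hi=[18, 25, 34, 45, 48] (size 5, min 18) -> median=17

Answer: 45 30.5 45 35 25 20.5 25 21.5 18 17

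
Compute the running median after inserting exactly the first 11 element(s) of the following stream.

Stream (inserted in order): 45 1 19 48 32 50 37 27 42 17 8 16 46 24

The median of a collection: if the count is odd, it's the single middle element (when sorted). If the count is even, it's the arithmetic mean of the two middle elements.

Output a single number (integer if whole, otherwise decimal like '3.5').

Answer: 32

Derivation:
Step 1: insert 45 -> lo=[45] (size 1, max 45) hi=[] (size 0) -> median=45
Step 2: insert 1 -> lo=[1] (size 1, max 1) hi=[45] (size 1, min 45) -> median=23
Step 3: insert 19 -> lo=[1, 19] (size 2, max 19) hi=[45] (size 1, min 45) -> median=19
Step 4: insert 48 -> lo=[1, 19] (size 2, max 19) hi=[45, 48] (size 2, min 45) -> median=32
Step 5: insert 32 -> lo=[1, 19, 32] (size 3, max 32) hi=[45, 48] (size 2, min 45) -> median=32
Step 6: insert 50 -> lo=[1, 19, 32] (size 3, max 32) hi=[45, 48, 50] (size 3, min 45) -> median=38.5
Step 7: insert 37 -> lo=[1, 19, 32, 37] (size 4, max 37) hi=[45, 48, 50] (size 3, min 45) -> median=37
Step 8: insert 27 -> lo=[1, 19, 27, 32] (size 4, max 32) hi=[37, 45, 48, 50] (size 4, min 37) -> median=34.5
Step 9: insert 42 -> lo=[1, 19, 27, 32, 37] (size 5, max 37) hi=[42, 45, 48, 50] (size 4, min 42) -> median=37
Step 10: insert 17 -> lo=[1, 17, 19, 27, 32] (size 5, max 32) hi=[37, 42, 45, 48, 50] (size 5, min 37) -> median=34.5
Step 11: insert 8 -> lo=[1, 8, 17, 19, 27, 32] (size 6, max 32) hi=[37, 42, 45, 48, 50] (size 5, min 37) -> median=32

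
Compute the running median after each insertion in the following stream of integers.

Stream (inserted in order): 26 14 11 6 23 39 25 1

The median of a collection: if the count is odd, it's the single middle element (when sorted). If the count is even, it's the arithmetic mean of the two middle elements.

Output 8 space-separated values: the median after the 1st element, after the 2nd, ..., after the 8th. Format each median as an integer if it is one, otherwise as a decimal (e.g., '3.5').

Answer: 26 20 14 12.5 14 18.5 23 18.5

Derivation:
Step 1: insert 26 -> lo=[26] (size 1, max 26) hi=[] (size 0) -> median=26
Step 2: insert 14 -> lo=[14] (size 1, max 14) hi=[26] (size 1, min 26) -> median=20
Step 3: insert 11 -> lo=[11, 14] (size 2, max 14) hi=[26] (size 1, min 26) -> median=14
Step 4: insert 6 -> lo=[6, 11] (size 2, max 11) hi=[14, 26] (size 2, min 14) -> median=12.5
Step 5: insert 23 -> lo=[6, 11, 14] (size 3, max 14) hi=[23, 26] (size 2, min 23) -> median=14
Step 6: insert 39 -> lo=[6, 11, 14] (size 3, max 14) hi=[23, 26, 39] (size 3, min 23) -> median=18.5
Step 7: insert 25 -> lo=[6, 11, 14, 23] (size 4, max 23) hi=[25, 26, 39] (size 3, min 25) -> median=23
Step 8: insert 1 -> lo=[1, 6, 11, 14] (size 4, max 14) hi=[23, 25, 26, 39] (size 4, min 23) -> median=18.5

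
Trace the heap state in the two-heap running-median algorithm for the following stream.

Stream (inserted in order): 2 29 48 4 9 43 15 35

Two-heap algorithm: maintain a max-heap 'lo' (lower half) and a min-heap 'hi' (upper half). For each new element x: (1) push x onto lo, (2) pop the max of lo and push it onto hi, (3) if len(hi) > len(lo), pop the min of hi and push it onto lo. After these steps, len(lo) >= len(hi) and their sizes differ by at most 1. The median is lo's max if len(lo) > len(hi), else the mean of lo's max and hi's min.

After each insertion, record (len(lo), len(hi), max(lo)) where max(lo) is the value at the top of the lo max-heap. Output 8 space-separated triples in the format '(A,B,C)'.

Step 1: insert 2 -> lo=[2] hi=[] -> (len(lo)=1, len(hi)=0, max(lo)=2)
Step 2: insert 29 -> lo=[2] hi=[29] -> (len(lo)=1, len(hi)=1, max(lo)=2)
Step 3: insert 48 -> lo=[2, 29] hi=[48] -> (len(lo)=2, len(hi)=1, max(lo)=29)
Step 4: insert 4 -> lo=[2, 4] hi=[29, 48] -> (len(lo)=2, len(hi)=2, max(lo)=4)
Step 5: insert 9 -> lo=[2, 4, 9] hi=[29, 48] -> (len(lo)=3, len(hi)=2, max(lo)=9)
Step 6: insert 43 -> lo=[2, 4, 9] hi=[29, 43, 48] -> (len(lo)=3, len(hi)=3, max(lo)=9)
Step 7: insert 15 -> lo=[2, 4, 9, 15] hi=[29, 43, 48] -> (len(lo)=4, len(hi)=3, max(lo)=15)
Step 8: insert 35 -> lo=[2, 4, 9, 15] hi=[29, 35, 43, 48] -> (len(lo)=4, len(hi)=4, max(lo)=15)

Answer: (1,0,2) (1,1,2) (2,1,29) (2,2,4) (3,2,9) (3,3,9) (4,3,15) (4,4,15)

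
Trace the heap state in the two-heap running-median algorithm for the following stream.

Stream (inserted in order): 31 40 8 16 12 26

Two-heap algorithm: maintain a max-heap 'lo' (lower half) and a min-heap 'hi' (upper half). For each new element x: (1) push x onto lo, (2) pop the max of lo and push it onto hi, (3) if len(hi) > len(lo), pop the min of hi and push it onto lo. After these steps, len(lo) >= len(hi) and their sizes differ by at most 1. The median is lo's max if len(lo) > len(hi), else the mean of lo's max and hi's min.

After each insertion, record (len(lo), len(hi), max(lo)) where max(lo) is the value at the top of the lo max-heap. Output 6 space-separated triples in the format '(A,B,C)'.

Step 1: insert 31 -> lo=[31] hi=[] -> (len(lo)=1, len(hi)=0, max(lo)=31)
Step 2: insert 40 -> lo=[31] hi=[40] -> (len(lo)=1, len(hi)=1, max(lo)=31)
Step 3: insert 8 -> lo=[8, 31] hi=[40] -> (len(lo)=2, len(hi)=1, max(lo)=31)
Step 4: insert 16 -> lo=[8, 16] hi=[31, 40] -> (len(lo)=2, len(hi)=2, max(lo)=16)
Step 5: insert 12 -> lo=[8, 12, 16] hi=[31, 40] -> (len(lo)=3, len(hi)=2, max(lo)=16)
Step 6: insert 26 -> lo=[8, 12, 16] hi=[26, 31, 40] -> (len(lo)=3, len(hi)=3, max(lo)=16)

Answer: (1,0,31) (1,1,31) (2,1,31) (2,2,16) (3,2,16) (3,3,16)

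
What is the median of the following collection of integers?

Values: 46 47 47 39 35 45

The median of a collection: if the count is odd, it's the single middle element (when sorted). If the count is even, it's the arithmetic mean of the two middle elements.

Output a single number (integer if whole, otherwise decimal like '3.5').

Answer: 45.5

Derivation:
Step 1: insert 46 -> lo=[46] (size 1, max 46) hi=[] (size 0) -> median=46
Step 2: insert 47 -> lo=[46] (size 1, max 46) hi=[47] (size 1, min 47) -> median=46.5
Step 3: insert 47 -> lo=[46, 47] (size 2, max 47) hi=[47] (size 1, min 47) -> median=47
Step 4: insert 39 -> lo=[39, 46] (size 2, max 46) hi=[47, 47] (size 2, min 47) -> median=46.5
Step 5: insert 35 -> lo=[35, 39, 46] (size 3, max 46) hi=[47, 47] (size 2, min 47) -> median=46
Step 6: insert 45 -> lo=[35, 39, 45] (size 3, max 45) hi=[46, 47, 47] (size 3, min 46) -> median=45.5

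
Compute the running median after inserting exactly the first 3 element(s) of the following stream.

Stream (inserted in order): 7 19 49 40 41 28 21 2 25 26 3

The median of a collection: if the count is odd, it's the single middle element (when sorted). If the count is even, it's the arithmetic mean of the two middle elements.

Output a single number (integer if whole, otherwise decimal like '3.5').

Step 1: insert 7 -> lo=[7] (size 1, max 7) hi=[] (size 0) -> median=7
Step 2: insert 19 -> lo=[7] (size 1, max 7) hi=[19] (size 1, min 19) -> median=13
Step 3: insert 49 -> lo=[7, 19] (size 2, max 19) hi=[49] (size 1, min 49) -> median=19

Answer: 19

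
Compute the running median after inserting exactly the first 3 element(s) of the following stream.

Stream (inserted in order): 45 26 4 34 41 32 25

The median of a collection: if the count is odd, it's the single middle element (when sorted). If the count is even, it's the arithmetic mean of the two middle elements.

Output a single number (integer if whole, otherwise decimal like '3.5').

Step 1: insert 45 -> lo=[45] (size 1, max 45) hi=[] (size 0) -> median=45
Step 2: insert 26 -> lo=[26] (size 1, max 26) hi=[45] (size 1, min 45) -> median=35.5
Step 3: insert 4 -> lo=[4, 26] (size 2, max 26) hi=[45] (size 1, min 45) -> median=26

Answer: 26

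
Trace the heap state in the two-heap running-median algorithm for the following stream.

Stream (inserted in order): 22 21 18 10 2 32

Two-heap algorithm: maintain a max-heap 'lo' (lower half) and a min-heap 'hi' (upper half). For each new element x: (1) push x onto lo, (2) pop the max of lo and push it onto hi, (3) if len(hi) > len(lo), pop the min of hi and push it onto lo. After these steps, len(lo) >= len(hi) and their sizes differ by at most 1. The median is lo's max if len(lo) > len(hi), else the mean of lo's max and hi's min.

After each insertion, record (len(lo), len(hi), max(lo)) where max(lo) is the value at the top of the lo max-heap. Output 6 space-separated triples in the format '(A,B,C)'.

Answer: (1,0,22) (1,1,21) (2,1,21) (2,2,18) (3,2,18) (3,3,18)

Derivation:
Step 1: insert 22 -> lo=[22] hi=[] -> (len(lo)=1, len(hi)=0, max(lo)=22)
Step 2: insert 21 -> lo=[21] hi=[22] -> (len(lo)=1, len(hi)=1, max(lo)=21)
Step 3: insert 18 -> lo=[18, 21] hi=[22] -> (len(lo)=2, len(hi)=1, max(lo)=21)
Step 4: insert 10 -> lo=[10, 18] hi=[21, 22] -> (len(lo)=2, len(hi)=2, max(lo)=18)
Step 5: insert 2 -> lo=[2, 10, 18] hi=[21, 22] -> (len(lo)=3, len(hi)=2, max(lo)=18)
Step 6: insert 32 -> lo=[2, 10, 18] hi=[21, 22, 32] -> (len(lo)=3, len(hi)=3, max(lo)=18)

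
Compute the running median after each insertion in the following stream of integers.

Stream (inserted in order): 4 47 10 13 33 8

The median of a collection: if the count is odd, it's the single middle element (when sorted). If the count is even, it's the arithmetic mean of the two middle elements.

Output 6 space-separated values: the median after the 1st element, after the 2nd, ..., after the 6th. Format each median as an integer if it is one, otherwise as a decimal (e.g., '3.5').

Step 1: insert 4 -> lo=[4] (size 1, max 4) hi=[] (size 0) -> median=4
Step 2: insert 47 -> lo=[4] (size 1, max 4) hi=[47] (size 1, min 47) -> median=25.5
Step 3: insert 10 -> lo=[4, 10] (size 2, max 10) hi=[47] (size 1, min 47) -> median=10
Step 4: insert 13 -> lo=[4, 10] (size 2, max 10) hi=[13, 47] (size 2, min 13) -> median=11.5
Step 5: insert 33 -> lo=[4, 10, 13] (size 3, max 13) hi=[33, 47] (size 2, min 33) -> median=13
Step 6: insert 8 -> lo=[4, 8, 10] (size 3, max 10) hi=[13, 33, 47] (size 3, min 13) -> median=11.5

Answer: 4 25.5 10 11.5 13 11.5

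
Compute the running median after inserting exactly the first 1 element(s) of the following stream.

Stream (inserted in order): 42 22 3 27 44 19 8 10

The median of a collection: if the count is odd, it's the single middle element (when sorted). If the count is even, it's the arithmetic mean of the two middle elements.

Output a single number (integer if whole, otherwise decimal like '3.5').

Answer: 42

Derivation:
Step 1: insert 42 -> lo=[42] (size 1, max 42) hi=[] (size 0) -> median=42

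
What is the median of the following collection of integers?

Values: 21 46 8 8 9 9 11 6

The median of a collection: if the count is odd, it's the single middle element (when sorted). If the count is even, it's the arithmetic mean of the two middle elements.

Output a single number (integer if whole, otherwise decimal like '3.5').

Answer: 9

Derivation:
Step 1: insert 21 -> lo=[21] (size 1, max 21) hi=[] (size 0) -> median=21
Step 2: insert 46 -> lo=[21] (size 1, max 21) hi=[46] (size 1, min 46) -> median=33.5
Step 3: insert 8 -> lo=[8, 21] (size 2, max 21) hi=[46] (size 1, min 46) -> median=21
Step 4: insert 8 -> lo=[8, 8] (size 2, max 8) hi=[21, 46] (size 2, min 21) -> median=14.5
Step 5: insert 9 -> lo=[8, 8, 9] (size 3, max 9) hi=[21, 46] (size 2, min 21) -> median=9
Step 6: insert 9 -> lo=[8, 8, 9] (size 3, max 9) hi=[9, 21, 46] (size 3, min 9) -> median=9
Step 7: insert 11 -> lo=[8, 8, 9, 9] (size 4, max 9) hi=[11, 21, 46] (size 3, min 11) -> median=9
Step 8: insert 6 -> lo=[6, 8, 8, 9] (size 4, max 9) hi=[9, 11, 21, 46] (size 4, min 9) -> median=9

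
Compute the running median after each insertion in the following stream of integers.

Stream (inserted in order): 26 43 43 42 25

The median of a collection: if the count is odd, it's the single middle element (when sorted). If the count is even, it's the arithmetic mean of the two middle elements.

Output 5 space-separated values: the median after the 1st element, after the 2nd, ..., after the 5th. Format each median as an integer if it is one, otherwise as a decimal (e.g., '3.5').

Step 1: insert 26 -> lo=[26] (size 1, max 26) hi=[] (size 0) -> median=26
Step 2: insert 43 -> lo=[26] (size 1, max 26) hi=[43] (size 1, min 43) -> median=34.5
Step 3: insert 43 -> lo=[26, 43] (size 2, max 43) hi=[43] (size 1, min 43) -> median=43
Step 4: insert 42 -> lo=[26, 42] (size 2, max 42) hi=[43, 43] (size 2, min 43) -> median=42.5
Step 5: insert 25 -> lo=[25, 26, 42] (size 3, max 42) hi=[43, 43] (size 2, min 43) -> median=42

Answer: 26 34.5 43 42.5 42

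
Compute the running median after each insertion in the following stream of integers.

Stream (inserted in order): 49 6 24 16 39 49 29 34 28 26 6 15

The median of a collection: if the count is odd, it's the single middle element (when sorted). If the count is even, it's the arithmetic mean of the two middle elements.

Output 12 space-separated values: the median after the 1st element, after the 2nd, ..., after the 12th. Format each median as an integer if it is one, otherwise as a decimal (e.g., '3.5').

Step 1: insert 49 -> lo=[49] (size 1, max 49) hi=[] (size 0) -> median=49
Step 2: insert 6 -> lo=[6] (size 1, max 6) hi=[49] (size 1, min 49) -> median=27.5
Step 3: insert 24 -> lo=[6, 24] (size 2, max 24) hi=[49] (size 1, min 49) -> median=24
Step 4: insert 16 -> lo=[6, 16] (size 2, max 16) hi=[24, 49] (size 2, min 24) -> median=20
Step 5: insert 39 -> lo=[6, 16, 24] (size 3, max 24) hi=[39, 49] (size 2, min 39) -> median=24
Step 6: insert 49 -> lo=[6, 16, 24] (size 3, max 24) hi=[39, 49, 49] (size 3, min 39) -> median=31.5
Step 7: insert 29 -> lo=[6, 16, 24, 29] (size 4, max 29) hi=[39, 49, 49] (size 3, min 39) -> median=29
Step 8: insert 34 -> lo=[6, 16, 24, 29] (size 4, max 29) hi=[34, 39, 49, 49] (size 4, min 34) -> median=31.5
Step 9: insert 28 -> lo=[6, 16, 24, 28, 29] (size 5, max 29) hi=[34, 39, 49, 49] (size 4, min 34) -> median=29
Step 10: insert 26 -> lo=[6, 16, 24, 26, 28] (size 5, max 28) hi=[29, 34, 39, 49, 49] (size 5, min 29) -> median=28.5
Step 11: insert 6 -> lo=[6, 6, 16, 24, 26, 28] (size 6, max 28) hi=[29, 34, 39, 49, 49] (size 5, min 29) -> median=28
Step 12: insert 15 -> lo=[6, 6, 15, 16, 24, 26] (size 6, max 26) hi=[28, 29, 34, 39, 49, 49] (size 6, min 28) -> median=27

Answer: 49 27.5 24 20 24 31.5 29 31.5 29 28.5 28 27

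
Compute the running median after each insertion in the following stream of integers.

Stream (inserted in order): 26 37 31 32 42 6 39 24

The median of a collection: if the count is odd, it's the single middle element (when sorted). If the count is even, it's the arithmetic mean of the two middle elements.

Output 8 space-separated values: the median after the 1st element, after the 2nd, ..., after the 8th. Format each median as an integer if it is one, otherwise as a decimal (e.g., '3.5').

Answer: 26 31.5 31 31.5 32 31.5 32 31.5

Derivation:
Step 1: insert 26 -> lo=[26] (size 1, max 26) hi=[] (size 0) -> median=26
Step 2: insert 37 -> lo=[26] (size 1, max 26) hi=[37] (size 1, min 37) -> median=31.5
Step 3: insert 31 -> lo=[26, 31] (size 2, max 31) hi=[37] (size 1, min 37) -> median=31
Step 4: insert 32 -> lo=[26, 31] (size 2, max 31) hi=[32, 37] (size 2, min 32) -> median=31.5
Step 5: insert 42 -> lo=[26, 31, 32] (size 3, max 32) hi=[37, 42] (size 2, min 37) -> median=32
Step 6: insert 6 -> lo=[6, 26, 31] (size 3, max 31) hi=[32, 37, 42] (size 3, min 32) -> median=31.5
Step 7: insert 39 -> lo=[6, 26, 31, 32] (size 4, max 32) hi=[37, 39, 42] (size 3, min 37) -> median=32
Step 8: insert 24 -> lo=[6, 24, 26, 31] (size 4, max 31) hi=[32, 37, 39, 42] (size 4, min 32) -> median=31.5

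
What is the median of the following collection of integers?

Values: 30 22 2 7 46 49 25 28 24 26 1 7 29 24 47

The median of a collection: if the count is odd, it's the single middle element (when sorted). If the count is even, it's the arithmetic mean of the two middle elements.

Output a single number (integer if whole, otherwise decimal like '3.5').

Answer: 25

Derivation:
Step 1: insert 30 -> lo=[30] (size 1, max 30) hi=[] (size 0) -> median=30
Step 2: insert 22 -> lo=[22] (size 1, max 22) hi=[30] (size 1, min 30) -> median=26
Step 3: insert 2 -> lo=[2, 22] (size 2, max 22) hi=[30] (size 1, min 30) -> median=22
Step 4: insert 7 -> lo=[2, 7] (size 2, max 7) hi=[22, 30] (size 2, min 22) -> median=14.5
Step 5: insert 46 -> lo=[2, 7, 22] (size 3, max 22) hi=[30, 46] (size 2, min 30) -> median=22
Step 6: insert 49 -> lo=[2, 7, 22] (size 3, max 22) hi=[30, 46, 49] (size 3, min 30) -> median=26
Step 7: insert 25 -> lo=[2, 7, 22, 25] (size 4, max 25) hi=[30, 46, 49] (size 3, min 30) -> median=25
Step 8: insert 28 -> lo=[2, 7, 22, 25] (size 4, max 25) hi=[28, 30, 46, 49] (size 4, min 28) -> median=26.5
Step 9: insert 24 -> lo=[2, 7, 22, 24, 25] (size 5, max 25) hi=[28, 30, 46, 49] (size 4, min 28) -> median=25
Step 10: insert 26 -> lo=[2, 7, 22, 24, 25] (size 5, max 25) hi=[26, 28, 30, 46, 49] (size 5, min 26) -> median=25.5
Step 11: insert 1 -> lo=[1, 2, 7, 22, 24, 25] (size 6, max 25) hi=[26, 28, 30, 46, 49] (size 5, min 26) -> median=25
Step 12: insert 7 -> lo=[1, 2, 7, 7, 22, 24] (size 6, max 24) hi=[25, 26, 28, 30, 46, 49] (size 6, min 25) -> median=24.5
Step 13: insert 29 -> lo=[1, 2, 7, 7, 22, 24, 25] (size 7, max 25) hi=[26, 28, 29, 30, 46, 49] (size 6, min 26) -> median=25
Step 14: insert 24 -> lo=[1, 2, 7, 7, 22, 24, 24] (size 7, max 24) hi=[25, 26, 28, 29, 30, 46, 49] (size 7, min 25) -> median=24.5
Step 15: insert 47 -> lo=[1, 2, 7, 7, 22, 24, 24, 25] (size 8, max 25) hi=[26, 28, 29, 30, 46, 47, 49] (size 7, min 26) -> median=25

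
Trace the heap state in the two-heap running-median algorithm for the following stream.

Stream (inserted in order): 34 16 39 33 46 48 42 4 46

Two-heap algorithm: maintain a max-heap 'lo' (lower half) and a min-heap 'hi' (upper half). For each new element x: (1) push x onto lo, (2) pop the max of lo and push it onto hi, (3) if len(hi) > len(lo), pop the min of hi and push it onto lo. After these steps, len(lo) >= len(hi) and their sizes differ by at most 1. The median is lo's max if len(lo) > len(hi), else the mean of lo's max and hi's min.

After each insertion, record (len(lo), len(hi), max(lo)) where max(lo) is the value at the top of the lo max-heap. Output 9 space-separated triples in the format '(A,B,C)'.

Step 1: insert 34 -> lo=[34] hi=[] -> (len(lo)=1, len(hi)=0, max(lo)=34)
Step 2: insert 16 -> lo=[16] hi=[34] -> (len(lo)=1, len(hi)=1, max(lo)=16)
Step 3: insert 39 -> lo=[16, 34] hi=[39] -> (len(lo)=2, len(hi)=1, max(lo)=34)
Step 4: insert 33 -> lo=[16, 33] hi=[34, 39] -> (len(lo)=2, len(hi)=2, max(lo)=33)
Step 5: insert 46 -> lo=[16, 33, 34] hi=[39, 46] -> (len(lo)=3, len(hi)=2, max(lo)=34)
Step 6: insert 48 -> lo=[16, 33, 34] hi=[39, 46, 48] -> (len(lo)=3, len(hi)=3, max(lo)=34)
Step 7: insert 42 -> lo=[16, 33, 34, 39] hi=[42, 46, 48] -> (len(lo)=4, len(hi)=3, max(lo)=39)
Step 8: insert 4 -> lo=[4, 16, 33, 34] hi=[39, 42, 46, 48] -> (len(lo)=4, len(hi)=4, max(lo)=34)
Step 9: insert 46 -> lo=[4, 16, 33, 34, 39] hi=[42, 46, 46, 48] -> (len(lo)=5, len(hi)=4, max(lo)=39)

Answer: (1,0,34) (1,1,16) (2,1,34) (2,2,33) (3,2,34) (3,3,34) (4,3,39) (4,4,34) (5,4,39)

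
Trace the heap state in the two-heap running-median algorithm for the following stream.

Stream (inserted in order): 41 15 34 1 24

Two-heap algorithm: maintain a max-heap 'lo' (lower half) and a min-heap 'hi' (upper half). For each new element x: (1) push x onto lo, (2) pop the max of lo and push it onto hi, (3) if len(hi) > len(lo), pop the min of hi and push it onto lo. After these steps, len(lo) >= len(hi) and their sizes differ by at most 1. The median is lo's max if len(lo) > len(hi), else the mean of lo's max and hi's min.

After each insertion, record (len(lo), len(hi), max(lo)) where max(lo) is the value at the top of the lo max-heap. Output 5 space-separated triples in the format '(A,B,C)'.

Step 1: insert 41 -> lo=[41] hi=[] -> (len(lo)=1, len(hi)=0, max(lo)=41)
Step 2: insert 15 -> lo=[15] hi=[41] -> (len(lo)=1, len(hi)=1, max(lo)=15)
Step 3: insert 34 -> lo=[15, 34] hi=[41] -> (len(lo)=2, len(hi)=1, max(lo)=34)
Step 4: insert 1 -> lo=[1, 15] hi=[34, 41] -> (len(lo)=2, len(hi)=2, max(lo)=15)
Step 5: insert 24 -> lo=[1, 15, 24] hi=[34, 41] -> (len(lo)=3, len(hi)=2, max(lo)=24)

Answer: (1,0,41) (1,1,15) (2,1,34) (2,2,15) (3,2,24)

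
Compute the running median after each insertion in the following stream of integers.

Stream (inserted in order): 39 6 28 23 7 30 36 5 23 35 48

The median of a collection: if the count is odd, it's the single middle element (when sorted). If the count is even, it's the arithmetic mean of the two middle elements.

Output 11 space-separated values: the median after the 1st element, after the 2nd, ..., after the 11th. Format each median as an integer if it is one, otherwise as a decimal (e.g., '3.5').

Answer: 39 22.5 28 25.5 23 25.5 28 25.5 23 25.5 28

Derivation:
Step 1: insert 39 -> lo=[39] (size 1, max 39) hi=[] (size 0) -> median=39
Step 2: insert 6 -> lo=[6] (size 1, max 6) hi=[39] (size 1, min 39) -> median=22.5
Step 3: insert 28 -> lo=[6, 28] (size 2, max 28) hi=[39] (size 1, min 39) -> median=28
Step 4: insert 23 -> lo=[6, 23] (size 2, max 23) hi=[28, 39] (size 2, min 28) -> median=25.5
Step 5: insert 7 -> lo=[6, 7, 23] (size 3, max 23) hi=[28, 39] (size 2, min 28) -> median=23
Step 6: insert 30 -> lo=[6, 7, 23] (size 3, max 23) hi=[28, 30, 39] (size 3, min 28) -> median=25.5
Step 7: insert 36 -> lo=[6, 7, 23, 28] (size 4, max 28) hi=[30, 36, 39] (size 3, min 30) -> median=28
Step 8: insert 5 -> lo=[5, 6, 7, 23] (size 4, max 23) hi=[28, 30, 36, 39] (size 4, min 28) -> median=25.5
Step 9: insert 23 -> lo=[5, 6, 7, 23, 23] (size 5, max 23) hi=[28, 30, 36, 39] (size 4, min 28) -> median=23
Step 10: insert 35 -> lo=[5, 6, 7, 23, 23] (size 5, max 23) hi=[28, 30, 35, 36, 39] (size 5, min 28) -> median=25.5
Step 11: insert 48 -> lo=[5, 6, 7, 23, 23, 28] (size 6, max 28) hi=[30, 35, 36, 39, 48] (size 5, min 30) -> median=28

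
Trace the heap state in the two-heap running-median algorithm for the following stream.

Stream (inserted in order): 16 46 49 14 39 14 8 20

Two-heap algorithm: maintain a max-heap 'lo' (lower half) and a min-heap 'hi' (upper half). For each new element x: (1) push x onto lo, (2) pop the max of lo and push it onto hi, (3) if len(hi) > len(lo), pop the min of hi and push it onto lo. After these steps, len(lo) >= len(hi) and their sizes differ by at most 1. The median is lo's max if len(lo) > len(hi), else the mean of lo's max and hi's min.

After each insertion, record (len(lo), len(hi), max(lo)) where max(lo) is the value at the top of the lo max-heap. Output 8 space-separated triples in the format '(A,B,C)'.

Step 1: insert 16 -> lo=[16] hi=[] -> (len(lo)=1, len(hi)=0, max(lo)=16)
Step 2: insert 46 -> lo=[16] hi=[46] -> (len(lo)=1, len(hi)=1, max(lo)=16)
Step 3: insert 49 -> lo=[16, 46] hi=[49] -> (len(lo)=2, len(hi)=1, max(lo)=46)
Step 4: insert 14 -> lo=[14, 16] hi=[46, 49] -> (len(lo)=2, len(hi)=2, max(lo)=16)
Step 5: insert 39 -> lo=[14, 16, 39] hi=[46, 49] -> (len(lo)=3, len(hi)=2, max(lo)=39)
Step 6: insert 14 -> lo=[14, 14, 16] hi=[39, 46, 49] -> (len(lo)=3, len(hi)=3, max(lo)=16)
Step 7: insert 8 -> lo=[8, 14, 14, 16] hi=[39, 46, 49] -> (len(lo)=4, len(hi)=3, max(lo)=16)
Step 8: insert 20 -> lo=[8, 14, 14, 16] hi=[20, 39, 46, 49] -> (len(lo)=4, len(hi)=4, max(lo)=16)

Answer: (1,0,16) (1,1,16) (2,1,46) (2,2,16) (3,2,39) (3,3,16) (4,3,16) (4,4,16)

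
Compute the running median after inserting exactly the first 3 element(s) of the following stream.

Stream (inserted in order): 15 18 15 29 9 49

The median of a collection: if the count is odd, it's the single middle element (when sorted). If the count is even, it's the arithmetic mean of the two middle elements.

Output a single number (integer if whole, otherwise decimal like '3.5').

Answer: 15

Derivation:
Step 1: insert 15 -> lo=[15] (size 1, max 15) hi=[] (size 0) -> median=15
Step 2: insert 18 -> lo=[15] (size 1, max 15) hi=[18] (size 1, min 18) -> median=16.5
Step 3: insert 15 -> lo=[15, 15] (size 2, max 15) hi=[18] (size 1, min 18) -> median=15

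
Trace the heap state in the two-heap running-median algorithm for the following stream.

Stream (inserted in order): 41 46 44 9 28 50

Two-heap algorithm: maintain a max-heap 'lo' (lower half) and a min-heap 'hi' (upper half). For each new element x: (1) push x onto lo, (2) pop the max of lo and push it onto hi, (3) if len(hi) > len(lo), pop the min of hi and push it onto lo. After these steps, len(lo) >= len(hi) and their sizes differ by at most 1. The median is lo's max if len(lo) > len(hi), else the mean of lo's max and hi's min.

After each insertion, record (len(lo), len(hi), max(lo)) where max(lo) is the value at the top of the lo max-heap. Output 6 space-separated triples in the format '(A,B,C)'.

Step 1: insert 41 -> lo=[41] hi=[] -> (len(lo)=1, len(hi)=0, max(lo)=41)
Step 2: insert 46 -> lo=[41] hi=[46] -> (len(lo)=1, len(hi)=1, max(lo)=41)
Step 3: insert 44 -> lo=[41, 44] hi=[46] -> (len(lo)=2, len(hi)=1, max(lo)=44)
Step 4: insert 9 -> lo=[9, 41] hi=[44, 46] -> (len(lo)=2, len(hi)=2, max(lo)=41)
Step 5: insert 28 -> lo=[9, 28, 41] hi=[44, 46] -> (len(lo)=3, len(hi)=2, max(lo)=41)
Step 6: insert 50 -> lo=[9, 28, 41] hi=[44, 46, 50] -> (len(lo)=3, len(hi)=3, max(lo)=41)

Answer: (1,0,41) (1,1,41) (2,1,44) (2,2,41) (3,2,41) (3,3,41)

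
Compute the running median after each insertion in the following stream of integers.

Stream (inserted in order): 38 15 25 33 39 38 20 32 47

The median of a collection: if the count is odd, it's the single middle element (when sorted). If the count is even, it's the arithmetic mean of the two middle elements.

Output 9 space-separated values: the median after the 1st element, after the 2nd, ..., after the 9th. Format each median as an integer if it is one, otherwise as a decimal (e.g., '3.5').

Answer: 38 26.5 25 29 33 35.5 33 32.5 33

Derivation:
Step 1: insert 38 -> lo=[38] (size 1, max 38) hi=[] (size 0) -> median=38
Step 2: insert 15 -> lo=[15] (size 1, max 15) hi=[38] (size 1, min 38) -> median=26.5
Step 3: insert 25 -> lo=[15, 25] (size 2, max 25) hi=[38] (size 1, min 38) -> median=25
Step 4: insert 33 -> lo=[15, 25] (size 2, max 25) hi=[33, 38] (size 2, min 33) -> median=29
Step 5: insert 39 -> lo=[15, 25, 33] (size 3, max 33) hi=[38, 39] (size 2, min 38) -> median=33
Step 6: insert 38 -> lo=[15, 25, 33] (size 3, max 33) hi=[38, 38, 39] (size 3, min 38) -> median=35.5
Step 7: insert 20 -> lo=[15, 20, 25, 33] (size 4, max 33) hi=[38, 38, 39] (size 3, min 38) -> median=33
Step 8: insert 32 -> lo=[15, 20, 25, 32] (size 4, max 32) hi=[33, 38, 38, 39] (size 4, min 33) -> median=32.5
Step 9: insert 47 -> lo=[15, 20, 25, 32, 33] (size 5, max 33) hi=[38, 38, 39, 47] (size 4, min 38) -> median=33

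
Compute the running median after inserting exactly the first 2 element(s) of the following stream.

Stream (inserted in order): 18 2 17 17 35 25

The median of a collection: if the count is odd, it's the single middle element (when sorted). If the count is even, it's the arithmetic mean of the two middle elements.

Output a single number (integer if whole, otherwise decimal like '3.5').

Answer: 10

Derivation:
Step 1: insert 18 -> lo=[18] (size 1, max 18) hi=[] (size 0) -> median=18
Step 2: insert 2 -> lo=[2] (size 1, max 2) hi=[18] (size 1, min 18) -> median=10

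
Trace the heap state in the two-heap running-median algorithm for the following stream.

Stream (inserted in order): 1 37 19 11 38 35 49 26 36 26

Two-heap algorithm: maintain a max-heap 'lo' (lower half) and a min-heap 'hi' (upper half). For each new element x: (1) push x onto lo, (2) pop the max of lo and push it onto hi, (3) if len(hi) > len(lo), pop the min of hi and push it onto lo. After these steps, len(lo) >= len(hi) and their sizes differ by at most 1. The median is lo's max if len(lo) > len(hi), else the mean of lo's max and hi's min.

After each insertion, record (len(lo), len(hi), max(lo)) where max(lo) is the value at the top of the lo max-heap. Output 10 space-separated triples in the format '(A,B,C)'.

Answer: (1,0,1) (1,1,1) (2,1,19) (2,2,11) (3,2,19) (3,3,19) (4,3,35) (4,4,26) (5,4,35) (5,5,26)

Derivation:
Step 1: insert 1 -> lo=[1] hi=[] -> (len(lo)=1, len(hi)=0, max(lo)=1)
Step 2: insert 37 -> lo=[1] hi=[37] -> (len(lo)=1, len(hi)=1, max(lo)=1)
Step 3: insert 19 -> lo=[1, 19] hi=[37] -> (len(lo)=2, len(hi)=1, max(lo)=19)
Step 4: insert 11 -> lo=[1, 11] hi=[19, 37] -> (len(lo)=2, len(hi)=2, max(lo)=11)
Step 5: insert 38 -> lo=[1, 11, 19] hi=[37, 38] -> (len(lo)=3, len(hi)=2, max(lo)=19)
Step 6: insert 35 -> lo=[1, 11, 19] hi=[35, 37, 38] -> (len(lo)=3, len(hi)=3, max(lo)=19)
Step 7: insert 49 -> lo=[1, 11, 19, 35] hi=[37, 38, 49] -> (len(lo)=4, len(hi)=3, max(lo)=35)
Step 8: insert 26 -> lo=[1, 11, 19, 26] hi=[35, 37, 38, 49] -> (len(lo)=4, len(hi)=4, max(lo)=26)
Step 9: insert 36 -> lo=[1, 11, 19, 26, 35] hi=[36, 37, 38, 49] -> (len(lo)=5, len(hi)=4, max(lo)=35)
Step 10: insert 26 -> lo=[1, 11, 19, 26, 26] hi=[35, 36, 37, 38, 49] -> (len(lo)=5, len(hi)=5, max(lo)=26)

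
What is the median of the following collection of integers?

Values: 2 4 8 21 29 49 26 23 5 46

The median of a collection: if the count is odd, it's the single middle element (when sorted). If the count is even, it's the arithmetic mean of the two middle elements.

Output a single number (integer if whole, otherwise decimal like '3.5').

Answer: 22

Derivation:
Step 1: insert 2 -> lo=[2] (size 1, max 2) hi=[] (size 0) -> median=2
Step 2: insert 4 -> lo=[2] (size 1, max 2) hi=[4] (size 1, min 4) -> median=3
Step 3: insert 8 -> lo=[2, 4] (size 2, max 4) hi=[8] (size 1, min 8) -> median=4
Step 4: insert 21 -> lo=[2, 4] (size 2, max 4) hi=[8, 21] (size 2, min 8) -> median=6
Step 5: insert 29 -> lo=[2, 4, 8] (size 3, max 8) hi=[21, 29] (size 2, min 21) -> median=8
Step 6: insert 49 -> lo=[2, 4, 8] (size 3, max 8) hi=[21, 29, 49] (size 3, min 21) -> median=14.5
Step 7: insert 26 -> lo=[2, 4, 8, 21] (size 4, max 21) hi=[26, 29, 49] (size 3, min 26) -> median=21
Step 8: insert 23 -> lo=[2, 4, 8, 21] (size 4, max 21) hi=[23, 26, 29, 49] (size 4, min 23) -> median=22
Step 9: insert 5 -> lo=[2, 4, 5, 8, 21] (size 5, max 21) hi=[23, 26, 29, 49] (size 4, min 23) -> median=21
Step 10: insert 46 -> lo=[2, 4, 5, 8, 21] (size 5, max 21) hi=[23, 26, 29, 46, 49] (size 5, min 23) -> median=22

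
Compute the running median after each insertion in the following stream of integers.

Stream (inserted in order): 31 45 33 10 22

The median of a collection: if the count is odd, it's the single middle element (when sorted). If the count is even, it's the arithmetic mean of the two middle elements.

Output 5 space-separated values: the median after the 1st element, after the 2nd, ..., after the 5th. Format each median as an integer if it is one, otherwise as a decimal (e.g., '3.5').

Step 1: insert 31 -> lo=[31] (size 1, max 31) hi=[] (size 0) -> median=31
Step 2: insert 45 -> lo=[31] (size 1, max 31) hi=[45] (size 1, min 45) -> median=38
Step 3: insert 33 -> lo=[31, 33] (size 2, max 33) hi=[45] (size 1, min 45) -> median=33
Step 4: insert 10 -> lo=[10, 31] (size 2, max 31) hi=[33, 45] (size 2, min 33) -> median=32
Step 5: insert 22 -> lo=[10, 22, 31] (size 3, max 31) hi=[33, 45] (size 2, min 33) -> median=31

Answer: 31 38 33 32 31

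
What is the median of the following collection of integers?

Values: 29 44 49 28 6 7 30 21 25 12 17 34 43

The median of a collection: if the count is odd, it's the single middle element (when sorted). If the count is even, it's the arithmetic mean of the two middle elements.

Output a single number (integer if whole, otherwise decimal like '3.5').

Step 1: insert 29 -> lo=[29] (size 1, max 29) hi=[] (size 0) -> median=29
Step 2: insert 44 -> lo=[29] (size 1, max 29) hi=[44] (size 1, min 44) -> median=36.5
Step 3: insert 49 -> lo=[29, 44] (size 2, max 44) hi=[49] (size 1, min 49) -> median=44
Step 4: insert 28 -> lo=[28, 29] (size 2, max 29) hi=[44, 49] (size 2, min 44) -> median=36.5
Step 5: insert 6 -> lo=[6, 28, 29] (size 3, max 29) hi=[44, 49] (size 2, min 44) -> median=29
Step 6: insert 7 -> lo=[6, 7, 28] (size 3, max 28) hi=[29, 44, 49] (size 3, min 29) -> median=28.5
Step 7: insert 30 -> lo=[6, 7, 28, 29] (size 4, max 29) hi=[30, 44, 49] (size 3, min 30) -> median=29
Step 8: insert 21 -> lo=[6, 7, 21, 28] (size 4, max 28) hi=[29, 30, 44, 49] (size 4, min 29) -> median=28.5
Step 9: insert 25 -> lo=[6, 7, 21, 25, 28] (size 5, max 28) hi=[29, 30, 44, 49] (size 4, min 29) -> median=28
Step 10: insert 12 -> lo=[6, 7, 12, 21, 25] (size 5, max 25) hi=[28, 29, 30, 44, 49] (size 5, min 28) -> median=26.5
Step 11: insert 17 -> lo=[6, 7, 12, 17, 21, 25] (size 6, max 25) hi=[28, 29, 30, 44, 49] (size 5, min 28) -> median=25
Step 12: insert 34 -> lo=[6, 7, 12, 17, 21, 25] (size 6, max 25) hi=[28, 29, 30, 34, 44, 49] (size 6, min 28) -> median=26.5
Step 13: insert 43 -> lo=[6, 7, 12, 17, 21, 25, 28] (size 7, max 28) hi=[29, 30, 34, 43, 44, 49] (size 6, min 29) -> median=28

Answer: 28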